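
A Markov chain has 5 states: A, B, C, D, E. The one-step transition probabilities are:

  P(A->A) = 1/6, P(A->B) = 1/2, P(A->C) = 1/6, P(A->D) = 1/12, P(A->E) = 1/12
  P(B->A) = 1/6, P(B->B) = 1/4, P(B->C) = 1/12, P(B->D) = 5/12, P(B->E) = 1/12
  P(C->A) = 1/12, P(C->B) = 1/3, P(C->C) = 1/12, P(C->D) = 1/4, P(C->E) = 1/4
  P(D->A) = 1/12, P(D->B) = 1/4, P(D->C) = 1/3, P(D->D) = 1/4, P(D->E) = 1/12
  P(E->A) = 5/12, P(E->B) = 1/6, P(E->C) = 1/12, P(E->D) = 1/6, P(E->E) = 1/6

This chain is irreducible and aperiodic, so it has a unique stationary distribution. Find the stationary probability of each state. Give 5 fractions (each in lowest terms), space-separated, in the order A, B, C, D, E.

Answer: 87/539 3326/11319 167/1029 2966/11319 1363/11319

Derivation:
The stationary distribution satisfies pi = pi * P, i.e.:
  pi_A = 1/6*pi_A + 1/6*pi_B + 1/12*pi_C + 1/12*pi_D + 5/12*pi_E
  pi_B = 1/2*pi_A + 1/4*pi_B + 1/3*pi_C + 1/4*pi_D + 1/6*pi_E
  pi_C = 1/6*pi_A + 1/12*pi_B + 1/12*pi_C + 1/3*pi_D + 1/12*pi_E
  pi_D = 1/12*pi_A + 5/12*pi_B + 1/4*pi_C + 1/4*pi_D + 1/6*pi_E
  pi_E = 1/12*pi_A + 1/12*pi_B + 1/4*pi_C + 1/12*pi_D + 1/6*pi_E
with normalization: pi_A + pi_B + pi_C + pi_D + pi_E = 1.

Using the first 4 balance equations plus normalization, the linear system A*pi = b is:
  [-5/6, 1/6, 1/12, 1/12, 5/12] . pi = 0
  [1/2, -3/4, 1/3, 1/4, 1/6] . pi = 0
  [1/6, 1/12, -11/12, 1/3, 1/12] . pi = 0
  [1/12, 5/12, 1/4, -3/4, 1/6] . pi = 0
  [1, 1, 1, 1, 1] . pi = 1

Solving yields:
  pi_A = 87/539
  pi_B = 3326/11319
  pi_C = 167/1029
  pi_D = 2966/11319
  pi_E = 1363/11319

Verification (pi * P):
  87/539*1/6 + 3326/11319*1/6 + 167/1029*1/12 + 2966/11319*1/12 + 1363/11319*5/12 = 87/539 = pi_A  (ok)
  87/539*1/2 + 3326/11319*1/4 + 167/1029*1/3 + 2966/11319*1/4 + 1363/11319*1/6 = 3326/11319 = pi_B  (ok)
  87/539*1/6 + 3326/11319*1/12 + 167/1029*1/12 + 2966/11319*1/3 + 1363/11319*1/12 = 167/1029 = pi_C  (ok)
  87/539*1/12 + 3326/11319*5/12 + 167/1029*1/4 + 2966/11319*1/4 + 1363/11319*1/6 = 2966/11319 = pi_D  (ok)
  87/539*1/12 + 3326/11319*1/12 + 167/1029*1/4 + 2966/11319*1/12 + 1363/11319*1/6 = 1363/11319 = pi_E  (ok)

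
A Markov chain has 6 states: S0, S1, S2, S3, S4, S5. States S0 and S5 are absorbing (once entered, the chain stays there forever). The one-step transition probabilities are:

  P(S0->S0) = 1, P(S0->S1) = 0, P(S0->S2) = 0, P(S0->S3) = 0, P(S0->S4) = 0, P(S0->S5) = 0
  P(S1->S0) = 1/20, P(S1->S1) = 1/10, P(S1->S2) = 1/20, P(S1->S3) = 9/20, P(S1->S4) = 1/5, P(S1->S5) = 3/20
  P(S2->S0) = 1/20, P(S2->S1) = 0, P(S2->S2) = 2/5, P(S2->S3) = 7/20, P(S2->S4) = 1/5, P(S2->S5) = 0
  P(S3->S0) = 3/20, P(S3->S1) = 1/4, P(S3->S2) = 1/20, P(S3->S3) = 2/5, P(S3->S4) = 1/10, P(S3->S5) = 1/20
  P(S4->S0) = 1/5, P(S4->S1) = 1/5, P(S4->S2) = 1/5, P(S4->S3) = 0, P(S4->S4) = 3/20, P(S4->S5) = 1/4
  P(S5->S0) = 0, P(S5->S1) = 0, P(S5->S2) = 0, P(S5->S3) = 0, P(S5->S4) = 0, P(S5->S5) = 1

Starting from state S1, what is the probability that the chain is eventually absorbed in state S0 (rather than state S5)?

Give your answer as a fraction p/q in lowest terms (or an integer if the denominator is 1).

Let a_i = P(absorbed in S0 | start in state i).
Boundary conditions: a_S0 = 1, a_S5 = 0.
For each transient state i, a_i = sum_j P(i->j) * a_j:
  a_S1 = 1/20*a_S0 + 1/10*a_S1 + 1/20*a_S2 + 9/20*a_S3 + 1/5*a_S4 + 3/20*a_S5
  a_S2 = 1/20*a_S0 + 0*a_S1 + 2/5*a_S2 + 7/20*a_S3 + 1/5*a_S4 + 0*a_S5
  a_S3 = 3/20*a_S0 + 1/4*a_S1 + 1/20*a_S2 + 2/5*a_S3 + 1/10*a_S4 + 1/20*a_S5
  a_S4 = 1/5*a_S0 + 1/5*a_S1 + 1/5*a_S2 + 0*a_S3 + 3/20*a_S4 + 1/4*a_S5

Substituting a_S0 = 1 and a_S5 = 0, rearrange to (I - Q) a = r where r[i] = P(i -> S0):
  [9/10, -1/20, -9/20, -1/5] . (a_S1, a_S2, a_S3, a_S4) = 1/20
  [0, 3/5, -7/20, -1/5] . (a_S1, a_S2, a_S3, a_S4) = 1/20
  [-1/4, -1/20, 3/5, -1/10] . (a_S1, a_S2, a_S3, a_S4) = 3/20
  [-1/5, -1/5, 0, 17/20] . (a_S1, a_S2, a_S3, a_S4) = 1/5

Solving yields:
  a_S1 = 11919/24395
  a_S2 = 14312/24395
  a_S3 = 14243/24395
  a_S4 = 11912/24395

Starting state is S1, so the absorption probability is a_S1 = 11919/24395.

Answer: 11919/24395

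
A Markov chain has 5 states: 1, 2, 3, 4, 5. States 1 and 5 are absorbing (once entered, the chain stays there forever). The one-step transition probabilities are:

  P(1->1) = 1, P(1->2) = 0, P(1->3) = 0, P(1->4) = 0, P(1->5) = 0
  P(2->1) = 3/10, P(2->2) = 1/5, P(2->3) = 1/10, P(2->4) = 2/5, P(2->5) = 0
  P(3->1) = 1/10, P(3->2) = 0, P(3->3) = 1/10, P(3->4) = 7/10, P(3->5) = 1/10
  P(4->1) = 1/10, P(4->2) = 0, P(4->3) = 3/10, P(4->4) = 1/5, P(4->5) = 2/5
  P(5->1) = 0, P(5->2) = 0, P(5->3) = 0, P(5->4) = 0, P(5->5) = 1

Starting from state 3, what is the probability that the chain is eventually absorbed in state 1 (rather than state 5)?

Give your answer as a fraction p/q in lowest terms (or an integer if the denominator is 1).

Let a_i = P(absorbed in 1 | start in state i).
Boundary conditions: a_1 = 1, a_5 = 0.
For each transient state i, a_i = sum_j P(i->j) * a_j:
  a_2 = 3/10*a_1 + 1/5*a_2 + 1/10*a_3 + 2/5*a_4 + 0*a_5
  a_3 = 1/10*a_1 + 0*a_2 + 1/10*a_3 + 7/10*a_4 + 1/10*a_5
  a_4 = 1/10*a_1 + 0*a_2 + 3/10*a_3 + 1/5*a_4 + 2/5*a_5

Substituting a_1 = 1 and a_5 = 0, rearrange to (I - Q) a = r where r[i] = P(i -> 1):
  [4/5, -1/10, -2/5] . (a_2, a_3, a_4) = 3/10
  [0, 9/10, -7/10] . (a_2, a_3, a_4) = 1/10
  [0, -3/10, 4/5] . (a_2, a_3, a_4) = 1/10

Solving yields:
  a_2 = 9/17
  a_3 = 5/17
  a_4 = 4/17

Starting state is 3, so the absorption probability is a_3 = 5/17.

Answer: 5/17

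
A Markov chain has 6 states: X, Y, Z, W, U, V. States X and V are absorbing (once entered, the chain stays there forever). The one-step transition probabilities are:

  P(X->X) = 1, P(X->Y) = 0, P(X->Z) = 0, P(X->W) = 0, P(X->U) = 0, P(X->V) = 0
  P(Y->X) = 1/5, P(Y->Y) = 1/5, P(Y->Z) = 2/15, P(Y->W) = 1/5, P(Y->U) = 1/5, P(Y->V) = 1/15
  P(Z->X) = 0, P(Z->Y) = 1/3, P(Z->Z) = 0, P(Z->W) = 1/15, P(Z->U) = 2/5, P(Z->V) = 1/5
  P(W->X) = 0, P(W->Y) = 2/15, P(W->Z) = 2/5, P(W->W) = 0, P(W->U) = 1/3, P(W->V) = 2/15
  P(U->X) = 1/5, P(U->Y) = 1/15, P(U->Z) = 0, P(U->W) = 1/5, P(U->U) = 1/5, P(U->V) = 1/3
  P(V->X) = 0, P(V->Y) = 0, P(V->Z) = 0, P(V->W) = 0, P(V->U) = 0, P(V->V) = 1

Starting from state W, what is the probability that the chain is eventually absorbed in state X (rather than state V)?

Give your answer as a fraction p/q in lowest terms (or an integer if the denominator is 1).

Let a_i = P(absorbed in X | start in state i).
Boundary conditions: a_X = 1, a_V = 0.
For each transient state i, a_i = sum_j P(i->j) * a_j:
  a_Y = 1/5*a_X + 1/5*a_Y + 2/15*a_Z + 1/5*a_W + 1/5*a_U + 1/15*a_V
  a_Z = 0*a_X + 1/3*a_Y + 0*a_Z + 1/15*a_W + 2/5*a_U + 1/5*a_V
  a_W = 0*a_X + 2/15*a_Y + 2/5*a_Z + 0*a_W + 1/3*a_U + 2/15*a_V
  a_U = 1/5*a_X + 1/15*a_Y + 0*a_Z + 1/5*a_W + 1/5*a_U + 1/3*a_V

Substituting a_X = 1 and a_V = 0, rearrange to (I - Q) a = r where r[i] = P(i -> X):
  [4/5, -2/15, -1/5, -1/5] . (a_Y, a_Z, a_W, a_U) = 1/5
  [-1/3, 1, -1/15, -2/5] . (a_Y, a_Z, a_W, a_U) = 0
  [-2/15, -2/5, 1, -1/3] . (a_Y, a_Z, a_W, a_U) = 0
  [-1/15, 0, -1/5, 4/5] . (a_Y, a_Z, a_W, a_U) = 1/5

Solving yields:
  a_Y = 2085/4378
  a_Z = 717/2189
  a_W = 6951/21890
  a_U = 8079/21890

Starting state is W, so the absorption probability is a_W = 6951/21890.

Answer: 6951/21890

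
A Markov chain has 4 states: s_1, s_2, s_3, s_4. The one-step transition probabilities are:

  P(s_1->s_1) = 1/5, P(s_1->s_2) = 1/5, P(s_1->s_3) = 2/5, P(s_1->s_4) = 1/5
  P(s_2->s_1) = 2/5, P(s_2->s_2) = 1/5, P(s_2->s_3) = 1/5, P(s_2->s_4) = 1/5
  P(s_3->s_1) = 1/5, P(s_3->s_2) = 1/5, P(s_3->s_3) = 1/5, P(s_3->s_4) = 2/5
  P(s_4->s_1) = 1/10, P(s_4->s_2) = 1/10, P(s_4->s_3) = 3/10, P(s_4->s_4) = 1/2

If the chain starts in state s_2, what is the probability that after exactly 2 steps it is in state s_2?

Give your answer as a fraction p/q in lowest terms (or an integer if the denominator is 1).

Computing P^2 by repeated multiplication:
P^1 =
  s_1: [1/5, 1/5, 2/5, 1/5]
  s_2: [2/5, 1/5, 1/5, 1/5]
  s_3: [1/5, 1/5, 1/5, 2/5]
  s_4: [1/10, 1/10, 3/10, 1/2]
P^2 =
  s_1: [11/50, 9/50, 13/50, 17/50]
  s_2: [11/50, 9/50, 3/10, 3/10]
  s_3: [1/5, 4/25, 7/25, 9/25]
  s_4: [17/100, 3/20, 27/100, 41/100]

(P^2)[s_2 -> s_2] = 9/50

Answer: 9/50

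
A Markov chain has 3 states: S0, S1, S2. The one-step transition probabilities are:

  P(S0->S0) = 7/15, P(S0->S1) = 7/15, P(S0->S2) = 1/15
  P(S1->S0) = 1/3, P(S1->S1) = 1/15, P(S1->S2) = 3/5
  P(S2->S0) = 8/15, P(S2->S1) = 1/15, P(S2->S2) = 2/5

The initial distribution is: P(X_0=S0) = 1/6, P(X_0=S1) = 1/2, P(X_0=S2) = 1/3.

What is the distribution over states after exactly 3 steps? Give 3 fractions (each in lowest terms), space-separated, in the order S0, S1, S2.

Propagating the distribution step by step (d_{t+1} = d_t * P):
d_0 = (S0=1/6, S1=1/2, S2=1/3)
  d_1[S0] = 1/6*7/15 + 1/2*1/3 + 1/3*8/15 = 19/45
  d_1[S1] = 1/6*7/15 + 1/2*1/15 + 1/3*1/15 = 2/15
  d_1[S2] = 1/6*1/15 + 1/2*3/5 + 1/3*2/5 = 4/9
d_1 = (S0=19/45, S1=2/15, S2=4/9)
  d_2[S0] = 19/45*7/15 + 2/15*1/3 + 4/9*8/15 = 323/675
  d_2[S1] = 19/45*7/15 + 2/15*1/15 + 4/9*1/15 = 53/225
  d_2[S2] = 19/45*1/15 + 2/15*3/5 + 4/9*2/5 = 193/675
d_2 = (S0=323/675, S1=53/225, S2=193/675)
  d_3[S0] = 323/675*7/15 + 53/225*1/3 + 193/675*8/15 = 184/405
  d_3[S1] = 323/675*7/15 + 53/225*1/15 + 193/675*1/15 = 871/3375
  d_3[S2] = 323/675*1/15 + 53/225*3/5 + 193/675*2/5 = 2912/10125
d_3 = (S0=184/405, S1=871/3375, S2=2912/10125)

Answer: 184/405 871/3375 2912/10125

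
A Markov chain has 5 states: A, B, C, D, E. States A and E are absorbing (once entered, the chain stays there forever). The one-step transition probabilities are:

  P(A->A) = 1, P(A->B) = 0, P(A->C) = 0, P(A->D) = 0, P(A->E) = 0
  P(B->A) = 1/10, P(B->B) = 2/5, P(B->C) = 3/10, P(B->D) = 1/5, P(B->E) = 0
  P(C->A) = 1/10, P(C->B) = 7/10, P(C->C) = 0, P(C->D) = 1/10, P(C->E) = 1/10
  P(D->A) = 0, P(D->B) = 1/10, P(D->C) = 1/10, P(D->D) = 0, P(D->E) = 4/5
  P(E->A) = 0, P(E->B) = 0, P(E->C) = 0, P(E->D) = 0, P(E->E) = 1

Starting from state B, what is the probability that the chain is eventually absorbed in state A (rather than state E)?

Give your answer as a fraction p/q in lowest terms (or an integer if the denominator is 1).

Let a_i = P(absorbed in A | start in state i).
Boundary conditions: a_A = 1, a_E = 0.
For each transient state i, a_i = sum_j P(i->j) * a_j:
  a_B = 1/10*a_A + 2/5*a_B + 3/10*a_C + 1/5*a_D + 0*a_E
  a_C = 1/10*a_A + 7/10*a_B + 0*a_C + 1/10*a_D + 1/10*a_E
  a_D = 0*a_A + 1/10*a_B + 1/10*a_C + 0*a_D + 4/5*a_E

Substituting a_A = 1 and a_E = 0, rearrange to (I - Q) a = r where r[i] = P(i -> A):
  [3/5, -3/10, -1/5] . (a_B, a_C, a_D) = 1/10
  [-7/10, 1, -1/10] . (a_B, a_C, a_D) = 1/10
  [-1/10, -1/10, 1] . (a_B, a_C, a_D) = 0

Solving yields:
  a_B = 131/347
  a_C = 129/347
  a_D = 26/347

Starting state is B, so the absorption probability is a_B = 131/347.

Answer: 131/347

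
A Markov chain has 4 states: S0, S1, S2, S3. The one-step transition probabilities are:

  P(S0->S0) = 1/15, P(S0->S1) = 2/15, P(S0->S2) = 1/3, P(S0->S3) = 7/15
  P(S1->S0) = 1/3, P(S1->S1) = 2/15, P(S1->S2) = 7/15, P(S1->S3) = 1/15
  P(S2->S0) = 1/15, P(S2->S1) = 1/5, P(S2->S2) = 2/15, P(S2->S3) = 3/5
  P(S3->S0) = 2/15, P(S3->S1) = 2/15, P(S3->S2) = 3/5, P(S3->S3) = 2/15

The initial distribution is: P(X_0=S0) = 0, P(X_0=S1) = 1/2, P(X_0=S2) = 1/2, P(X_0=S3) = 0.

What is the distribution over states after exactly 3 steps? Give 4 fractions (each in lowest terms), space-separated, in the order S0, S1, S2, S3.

Propagating the distribution step by step (d_{t+1} = d_t * P):
d_0 = (S0=0, S1=1/2, S2=1/2, S3=0)
  d_1[S0] = 0*1/15 + 1/2*1/3 + 1/2*1/15 + 0*2/15 = 1/5
  d_1[S1] = 0*2/15 + 1/2*2/15 + 1/2*1/5 + 0*2/15 = 1/6
  d_1[S2] = 0*1/3 + 1/2*7/15 + 1/2*2/15 + 0*3/5 = 3/10
  d_1[S3] = 0*7/15 + 1/2*1/15 + 1/2*3/5 + 0*2/15 = 1/3
d_1 = (S0=1/5, S1=1/6, S2=3/10, S3=1/3)
  d_2[S0] = 1/5*1/15 + 1/6*1/3 + 3/10*1/15 + 1/3*2/15 = 2/15
  d_2[S1] = 1/5*2/15 + 1/6*2/15 + 3/10*1/5 + 1/3*2/15 = 23/150
  d_2[S2] = 1/5*1/3 + 1/6*7/15 + 3/10*2/15 + 1/3*3/5 = 173/450
  d_2[S3] = 1/5*7/15 + 1/6*1/15 + 3/10*3/5 + 1/3*2/15 = 74/225
d_2 = (S0=2/15, S1=23/150, S2=173/450, S3=74/225)
  d_3[S0] = 2/15*1/15 + 23/150*1/3 + 173/450*1/15 + 74/225*2/15 = 437/3375
  d_3[S1] = 2/15*2/15 + 23/150*2/15 + 173/450*1/5 + 74/225*2/15 = 1073/6750
  d_3[S2] = 2/15*1/3 + 23/150*7/15 + 173/450*2/15 + 74/225*3/5 = 2461/6750
  d_3[S3] = 2/15*7/15 + 23/150*1/15 + 173/450*3/5 + 74/225*2/15 = 1171/3375
d_3 = (S0=437/3375, S1=1073/6750, S2=2461/6750, S3=1171/3375)

Answer: 437/3375 1073/6750 2461/6750 1171/3375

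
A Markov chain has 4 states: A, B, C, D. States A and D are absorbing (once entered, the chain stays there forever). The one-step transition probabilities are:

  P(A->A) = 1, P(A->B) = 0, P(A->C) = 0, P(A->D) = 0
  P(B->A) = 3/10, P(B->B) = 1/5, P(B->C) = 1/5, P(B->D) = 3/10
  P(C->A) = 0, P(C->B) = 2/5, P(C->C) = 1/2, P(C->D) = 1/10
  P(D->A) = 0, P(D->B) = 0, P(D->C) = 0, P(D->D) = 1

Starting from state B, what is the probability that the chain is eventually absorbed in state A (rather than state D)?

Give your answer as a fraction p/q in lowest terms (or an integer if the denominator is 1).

Answer: 15/32

Derivation:
Let a_i = P(absorbed in A | start in state i).
Boundary conditions: a_A = 1, a_D = 0.
For each transient state i, a_i = sum_j P(i->j) * a_j:
  a_B = 3/10*a_A + 1/5*a_B + 1/5*a_C + 3/10*a_D
  a_C = 0*a_A + 2/5*a_B + 1/2*a_C + 1/10*a_D

Substituting a_A = 1 and a_D = 0, rearrange to (I - Q) a = r where r[i] = P(i -> A):
  [4/5, -1/5] . (a_B, a_C) = 3/10
  [-2/5, 1/2] . (a_B, a_C) = 0

Solving yields:
  a_B = 15/32
  a_C = 3/8

Starting state is B, so the absorption probability is a_B = 15/32.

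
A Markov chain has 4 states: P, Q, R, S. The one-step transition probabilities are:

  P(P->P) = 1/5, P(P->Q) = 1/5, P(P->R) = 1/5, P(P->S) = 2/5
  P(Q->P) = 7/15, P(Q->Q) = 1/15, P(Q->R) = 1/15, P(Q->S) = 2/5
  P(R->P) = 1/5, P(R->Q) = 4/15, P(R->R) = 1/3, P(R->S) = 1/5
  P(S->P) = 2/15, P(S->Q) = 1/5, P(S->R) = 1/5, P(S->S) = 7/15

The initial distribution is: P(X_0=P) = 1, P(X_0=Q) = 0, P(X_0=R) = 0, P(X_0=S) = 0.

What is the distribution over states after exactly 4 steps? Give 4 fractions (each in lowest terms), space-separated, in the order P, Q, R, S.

Answer: 421/1875 3178/16875 227/1125 6503/16875

Derivation:
Propagating the distribution step by step (d_{t+1} = d_t * P):
d_0 = (P=1, Q=0, R=0, S=0)
  d_1[P] = 1*1/5 + 0*7/15 + 0*1/5 + 0*2/15 = 1/5
  d_1[Q] = 1*1/5 + 0*1/15 + 0*4/15 + 0*1/5 = 1/5
  d_1[R] = 1*1/5 + 0*1/15 + 0*1/3 + 0*1/5 = 1/5
  d_1[S] = 1*2/5 + 0*2/5 + 0*1/5 + 0*7/15 = 2/5
d_1 = (P=1/5, Q=1/5, R=1/5, S=2/5)
  d_2[P] = 1/5*1/5 + 1/5*7/15 + 1/5*1/5 + 2/5*2/15 = 17/75
  d_2[Q] = 1/5*1/5 + 1/5*1/15 + 1/5*4/15 + 2/5*1/5 = 14/75
  d_2[R] = 1/5*1/5 + 1/5*1/15 + 1/5*1/3 + 2/5*1/5 = 1/5
  d_2[S] = 1/5*2/5 + 1/5*2/5 + 1/5*1/5 + 2/5*7/15 = 29/75
d_2 = (P=17/75, Q=14/75, R=1/5, S=29/75)
  d_3[P] = 17/75*1/5 + 14/75*7/15 + 1/5*1/5 + 29/75*2/15 = 28/125
  d_3[Q] = 17/75*1/5 + 14/75*1/15 + 1/5*4/15 + 29/75*1/5 = 212/1125
  d_3[R] = 17/75*1/5 + 14/75*1/15 + 1/5*1/3 + 29/75*1/5 = 227/1125
  d_3[S] = 17/75*2/5 + 14/75*2/5 + 1/5*1/5 + 29/75*7/15 = 434/1125
d_3 = (P=28/125, Q=212/1125, R=227/1125, S=434/1125)
  d_4[P] = 28/125*1/5 + 212/1125*7/15 + 227/1125*1/5 + 434/1125*2/15 = 421/1875
  d_4[Q] = 28/125*1/5 + 212/1125*1/15 + 227/1125*4/15 + 434/1125*1/5 = 3178/16875
  d_4[R] = 28/125*1/5 + 212/1125*1/15 + 227/1125*1/3 + 434/1125*1/5 = 227/1125
  d_4[S] = 28/125*2/5 + 212/1125*2/5 + 227/1125*1/5 + 434/1125*7/15 = 6503/16875
d_4 = (P=421/1875, Q=3178/16875, R=227/1125, S=6503/16875)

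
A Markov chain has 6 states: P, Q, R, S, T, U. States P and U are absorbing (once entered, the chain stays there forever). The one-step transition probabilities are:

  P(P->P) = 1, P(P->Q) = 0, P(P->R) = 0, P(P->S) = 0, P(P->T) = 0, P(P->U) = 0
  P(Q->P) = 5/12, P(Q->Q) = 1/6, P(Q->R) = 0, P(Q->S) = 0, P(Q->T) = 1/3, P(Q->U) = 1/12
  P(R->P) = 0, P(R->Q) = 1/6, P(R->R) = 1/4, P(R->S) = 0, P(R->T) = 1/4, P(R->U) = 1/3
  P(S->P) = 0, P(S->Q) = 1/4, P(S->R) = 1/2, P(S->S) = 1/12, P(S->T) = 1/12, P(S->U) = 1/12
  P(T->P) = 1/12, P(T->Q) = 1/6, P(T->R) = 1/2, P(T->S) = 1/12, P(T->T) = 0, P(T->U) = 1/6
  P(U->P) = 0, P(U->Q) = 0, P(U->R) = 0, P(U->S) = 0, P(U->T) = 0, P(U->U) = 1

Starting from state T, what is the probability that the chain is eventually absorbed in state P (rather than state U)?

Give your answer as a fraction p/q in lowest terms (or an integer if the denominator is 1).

Let a_i = P(absorbed in P | start in state i).
Boundary conditions: a_P = 1, a_U = 0.
For each transient state i, a_i = sum_j P(i->j) * a_j:
  a_Q = 5/12*a_P + 1/6*a_Q + 0*a_R + 0*a_S + 1/3*a_T + 1/12*a_U
  a_R = 0*a_P + 1/6*a_Q + 1/4*a_R + 0*a_S + 1/4*a_T + 1/3*a_U
  a_S = 0*a_P + 1/4*a_Q + 1/2*a_R + 1/12*a_S + 1/12*a_T + 1/12*a_U
  a_T = 1/12*a_P + 1/6*a_Q + 1/2*a_R + 1/12*a_S + 0*a_T + 1/6*a_U

Substituting a_P = 1 and a_U = 0, rearrange to (I - Q) a = r where r[i] = P(i -> P):
  [5/6, 0, 0, -1/3] . (a_Q, a_R, a_S, a_T) = 5/12
  [-1/6, 3/4, 0, -1/4] . (a_Q, a_R, a_S, a_T) = 0
  [-1/4, -1/2, 11/12, -1/12] . (a_Q, a_R, a_S, a_T) = 0
  [-1/6, -1/2, -1/12, 1] . (a_Q, a_R, a_S, a_T) = 1/12

Solving yields:
  a_Q = 193/302
  a_R = 701/2718
  a_S = 157/453
  a_T = 105/302

Starting state is T, so the absorption probability is a_T = 105/302.

Answer: 105/302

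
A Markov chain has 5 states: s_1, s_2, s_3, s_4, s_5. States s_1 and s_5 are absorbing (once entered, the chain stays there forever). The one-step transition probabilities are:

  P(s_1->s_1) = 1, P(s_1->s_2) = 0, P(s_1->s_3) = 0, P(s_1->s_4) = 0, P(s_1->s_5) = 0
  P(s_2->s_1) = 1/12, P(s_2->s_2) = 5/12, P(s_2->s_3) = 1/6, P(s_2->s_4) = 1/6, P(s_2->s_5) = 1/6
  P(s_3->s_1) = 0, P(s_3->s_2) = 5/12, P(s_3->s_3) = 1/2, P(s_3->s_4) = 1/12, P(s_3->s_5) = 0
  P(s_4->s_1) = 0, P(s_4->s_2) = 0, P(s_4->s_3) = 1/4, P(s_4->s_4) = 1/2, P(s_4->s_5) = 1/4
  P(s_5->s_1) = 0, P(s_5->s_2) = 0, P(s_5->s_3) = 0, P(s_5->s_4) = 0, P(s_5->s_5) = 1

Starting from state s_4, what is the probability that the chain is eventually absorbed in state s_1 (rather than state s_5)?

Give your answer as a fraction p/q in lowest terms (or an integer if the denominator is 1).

Let a_i = P(absorbed in s_1 | start in state i).
Boundary conditions: a_s_1 = 1, a_s_5 = 0.
For each transient state i, a_i = sum_j P(i->j) * a_j:
  a_s_2 = 1/12*a_s_1 + 5/12*a_s_2 + 1/6*a_s_3 + 1/6*a_s_4 + 1/6*a_s_5
  a_s_3 = 0*a_s_1 + 5/12*a_s_2 + 1/2*a_s_3 + 1/12*a_s_4 + 0*a_s_5
  a_s_4 = 0*a_s_1 + 0*a_s_2 + 1/4*a_s_3 + 1/2*a_s_4 + 1/4*a_s_5

Substituting a_s_1 = 1 and a_s_5 = 0, rearrange to (I - Q) a = r where r[i] = P(i -> s_1):
  [7/12, -1/6, -1/6] . (a_s_2, a_s_3, a_s_4) = 1/12
  [-5/12, 1/2, -1/12] . (a_s_2, a_s_3, a_s_4) = 0
  [0, -1/4, 1/2] . (a_s_2, a_s_3, a_s_4) = 0

Solving yields:
  a_s_2 = 11/47
  a_s_3 = 10/47
  a_s_4 = 5/47

Starting state is s_4, so the absorption probability is a_s_4 = 5/47.

Answer: 5/47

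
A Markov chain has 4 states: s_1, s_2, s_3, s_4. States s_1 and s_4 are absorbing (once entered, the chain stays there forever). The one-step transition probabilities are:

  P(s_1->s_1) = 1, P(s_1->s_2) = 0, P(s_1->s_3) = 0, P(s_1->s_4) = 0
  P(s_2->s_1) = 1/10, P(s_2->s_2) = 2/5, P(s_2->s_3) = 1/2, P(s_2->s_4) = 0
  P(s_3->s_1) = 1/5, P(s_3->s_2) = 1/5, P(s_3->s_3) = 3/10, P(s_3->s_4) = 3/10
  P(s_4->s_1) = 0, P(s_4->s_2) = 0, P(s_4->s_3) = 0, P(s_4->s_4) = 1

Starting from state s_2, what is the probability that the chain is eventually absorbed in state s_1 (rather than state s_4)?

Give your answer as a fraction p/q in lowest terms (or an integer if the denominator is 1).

Answer: 17/32

Derivation:
Let a_i = P(absorbed in s_1 | start in state i).
Boundary conditions: a_s_1 = 1, a_s_4 = 0.
For each transient state i, a_i = sum_j P(i->j) * a_j:
  a_s_2 = 1/10*a_s_1 + 2/5*a_s_2 + 1/2*a_s_3 + 0*a_s_4
  a_s_3 = 1/5*a_s_1 + 1/5*a_s_2 + 3/10*a_s_3 + 3/10*a_s_4

Substituting a_s_1 = 1 and a_s_4 = 0, rearrange to (I - Q) a = r where r[i] = P(i -> s_1):
  [3/5, -1/2] . (a_s_2, a_s_3) = 1/10
  [-1/5, 7/10] . (a_s_2, a_s_3) = 1/5

Solving yields:
  a_s_2 = 17/32
  a_s_3 = 7/16

Starting state is s_2, so the absorption probability is a_s_2 = 17/32.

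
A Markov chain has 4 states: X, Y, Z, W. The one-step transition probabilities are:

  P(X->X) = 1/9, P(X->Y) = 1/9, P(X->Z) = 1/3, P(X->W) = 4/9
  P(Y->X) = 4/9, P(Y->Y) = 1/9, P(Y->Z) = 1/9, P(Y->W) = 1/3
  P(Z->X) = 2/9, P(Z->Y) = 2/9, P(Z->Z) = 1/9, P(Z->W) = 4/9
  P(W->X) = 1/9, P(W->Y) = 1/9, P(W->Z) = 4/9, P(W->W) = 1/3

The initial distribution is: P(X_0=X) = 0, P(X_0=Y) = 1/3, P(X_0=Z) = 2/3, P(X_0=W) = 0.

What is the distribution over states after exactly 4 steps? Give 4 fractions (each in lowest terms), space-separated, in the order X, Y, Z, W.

Propagating the distribution step by step (d_{t+1} = d_t * P):
d_0 = (X=0, Y=1/3, Z=2/3, W=0)
  d_1[X] = 0*1/9 + 1/3*4/9 + 2/3*2/9 + 0*1/9 = 8/27
  d_1[Y] = 0*1/9 + 1/3*1/9 + 2/3*2/9 + 0*1/9 = 5/27
  d_1[Z] = 0*1/3 + 1/3*1/9 + 2/3*1/9 + 0*4/9 = 1/9
  d_1[W] = 0*4/9 + 1/3*1/3 + 2/3*4/9 + 0*1/3 = 11/27
d_1 = (X=8/27, Y=5/27, Z=1/9, W=11/27)
  d_2[X] = 8/27*1/9 + 5/27*4/9 + 1/9*2/9 + 11/27*1/9 = 5/27
  d_2[Y] = 8/27*1/9 + 5/27*1/9 + 1/9*2/9 + 11/27*1/9 = 10/81
  d_2[Z] = 8/27*1/3 + 5/27*1/9 + 1/9*1/9 + 11/27*4/9 = 76/243
  d_2[W] = 8/27*4/9 + 5/27*1/3 + 1/9*4/9 + 11/27*1/3 = 92/243
d_2 = (X=5/27, Y=10/81, Z=76/243, W=92/243)
  d_3[X] = 5/27*1/9 + 10/81*4/9 + 76/243*2/9 + 92/243*1/9 = 409/2187
  d_3[Y] = 5/27*1/9 + 10/81*1/9 + 76/243*2/9 + 92/243*1/9 = 319/2187
  d_3[Z] = 5/27*1/3 + 10/81*1/9 + 76/243*1/9 + 92/243*4/9 = 203/729
  d_3[W] = 5/27*4/9 + 10/81*1/3 + 76/243*4/9 + 92/243*1/3 = 850/2187
d_3 = (X=409/2187, Y=319/2187, Z=203/729, W=850/2187)
  d_4[X] = 409/2187*1/9 + 319/2187*4/9 + 203/729*2/9 + 850/2187*1/9 = 139/729
  d_4[Y] = 409/2187*1/9 + 319/2187*1/9 + 203/729*2/9 + 850/2187*1/9 = 932/6561
  d_4[Z] = 409/2187*1/3 + 319/2187*1/9 + 203/729*1/9 + 850/2187*4/9 = 5555/19683
  d_4[W] = 409/2187*4/9 + 319/2187*1/3 + 203/729*4/9 + 850/2187*1/3 = 7579/19683
d_4 = (X=139/729, Y=932/6561, Z=5555/19683, W=7579/19683)

Answer: 139/729 932/6561 5555/19683 7579/19683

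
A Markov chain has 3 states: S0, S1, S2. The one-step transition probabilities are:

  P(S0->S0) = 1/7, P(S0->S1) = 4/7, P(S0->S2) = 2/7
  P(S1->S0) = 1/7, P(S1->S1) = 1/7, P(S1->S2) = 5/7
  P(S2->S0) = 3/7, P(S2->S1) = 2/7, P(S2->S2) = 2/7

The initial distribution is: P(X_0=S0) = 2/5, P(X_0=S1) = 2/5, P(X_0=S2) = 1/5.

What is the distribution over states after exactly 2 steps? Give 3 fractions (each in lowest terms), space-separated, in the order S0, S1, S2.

Propagating the distribution step by step (d_{t+1} = d_t * P):
d_0 = (S0=2/5, S1=2/5, S2=1/5)
  d_1[S0] = 2/5*1/7 + 2/5*1/7 + 1/5*3/7 = 1/5
  d_1[S1] = 2/5*4/7 + 2/5*1/7 + 1/5*2/7 = 12/35
  d_1[S2] = 2/5*2/7 + 2/5*5/7 + 1/5*2/7 = 16/35
d_1 = (S0=1/5, S1=12/35, S2=16/35)
  d_2[S0] = 1/5*1/7 + 12/35*1/7 + 16/35*3/7 = 67/245
  d_2[S1] = 1/5*4/7 + 12/35*1/7 + 16/35*2/7 = 72/245
  d_2[S2] = 1/5*2/7 + 12/35*5/7 + 16/35*2/7 = 106/245
d_2 = (S0=67/245, S1=72/245, S2=106/245)

Answer: 67/245 72/245 106/245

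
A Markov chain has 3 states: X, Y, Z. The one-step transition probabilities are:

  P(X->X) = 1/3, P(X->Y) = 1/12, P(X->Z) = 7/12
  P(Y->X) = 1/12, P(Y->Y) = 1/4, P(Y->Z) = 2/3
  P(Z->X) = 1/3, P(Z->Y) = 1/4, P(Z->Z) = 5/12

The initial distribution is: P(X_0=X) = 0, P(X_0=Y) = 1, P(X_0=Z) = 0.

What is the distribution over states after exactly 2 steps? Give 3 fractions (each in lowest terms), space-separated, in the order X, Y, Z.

Propagating the distribution step by step (d_{t+1} = d_t * P):
d_0 = (X=0, Y=1, Z=0)
  d_1[X] = 0*1/3 + 1*1/12 + 0*1/3 = 1/12
  d_1[Y] = 0*1/12 + 1*1/4 + 0*1/4 = 1/4
  d_1[Z] = 0*7/12 + 1*2/3 + 0*5/12 = 2/3
d_1 = (X=1/12, Y=1/4, Z=2/3)
  d_2[X] = 1/12*1/3 + 1/4*1/12 + 2/3*1/3 = 13/48
  d_2[Y] = 1/12*1/12 + 1/4*1/4 + 2/3*1/4 = 17/72
  d_2[Z] = 1/12*7/12 + 1/4*2/3 + 2/3*5/12 = 71/144
d_2 = (X=13/48, Y=17/72, Z=71/144)

Answer: 13/48 17/72 71/144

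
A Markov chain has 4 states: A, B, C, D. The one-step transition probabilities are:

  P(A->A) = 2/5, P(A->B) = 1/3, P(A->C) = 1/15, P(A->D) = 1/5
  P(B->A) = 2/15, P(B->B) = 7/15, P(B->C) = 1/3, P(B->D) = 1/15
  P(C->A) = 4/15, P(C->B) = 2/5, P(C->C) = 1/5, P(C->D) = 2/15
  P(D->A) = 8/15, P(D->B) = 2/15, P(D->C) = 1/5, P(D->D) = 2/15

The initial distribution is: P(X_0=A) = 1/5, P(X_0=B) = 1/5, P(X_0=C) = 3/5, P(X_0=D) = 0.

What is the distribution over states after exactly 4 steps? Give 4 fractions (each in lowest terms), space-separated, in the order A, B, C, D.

Propagating the distribution step by step (d_{t+1} = d_t * P):
d_0 = (A=1/5, B=1/5, C=3/5, D=0)
  d_1[A] = 1/5*2/5 + 1/5*2/15 + 3/5*4/15 + 0*8/15 = 4/15
  d_1[B] = 1/5*1/3 + 1/5*7/15 + 3/5*2/5 + 0*2/15 = 2/5
  d_1[C] = 1/5*1/15 + 1/5*1/3 + 3/5*1/5 + 0*1/5 = 1/5
  d_1[D] = 1/5*1/5 + 1/5*1/15 + 3/5*2/15 + 0*2/15 = 2/15
d_1 = (A=4/15, B=2/5, C=1/5, D=2/15)
  d_2[A] = 4/15*2/5 + 2/5*2/15 + 1/5*4/15 + 2/15*8/15 = 64/225
  d_2[B] = 4/15*1/3 + 2/5*7/15 + 1/5*2/5 + 2/15*2/15 = 28/75
  d_2[C] = 4/15*1/15 + 2/5*1/3 + 1/5*1/5 + 2/15*1/5 = 49/225
  d_2[D] = 4/15*1/5 + 2/5*1/15 + 1/5*2/15 + 2/15*2/15 = 28/225
d_2 = (A=64/225, B=28/75, C=49/225, D=28/225)
  d_3[A] = 64/225*2/5 + 28/75*2/15 + 49/225*4/15 + 28/225*8/15 = 36/125
  d_3[B] = 64/225*1/3 + 28/75*7/15 + 49/225*2/5 + 28/225*2/15 = 1258/3375
  d_3[C] = 64/225*1/15 + 28/75*1/3 + 49/225*1/5 + 28/225*1/5 = 143/675
  d_3[D] = 64/225*1/5 + 28/75*1/15 + 49/225*2/15 + 28/225*2/15 = 86/675
d_3 = (A=36/125, B=1258/3375, C=143/675, D=86/675)
  d_4[A] = 36/125*2/5 + 1258/3375*2/15 + 143/675*4/15 + 86/675*8/15 = 14648/50625
  d_4[B] = 36/125*1/3 + 1258/3375*7/15 + 143/675*2/5 + 86/675*2/15 = 6272/16875
  d_4[C] = 36/125*1/15 + 1258/3375*1/3 + 143/675*1/5 + 86/675*1/5 = 10697/50625
  d_4[D] = 36/125*1/5 + 1258/3375*1/15 + 143/675*2/15 + 86/675*2/15 = 6464/50625
d_4 = (A=14648/50625, B=6272/16875, C=10697/50625, D=6464/50625)

Answer: 14648/50625 6272/16875 10697/50625 6464/50625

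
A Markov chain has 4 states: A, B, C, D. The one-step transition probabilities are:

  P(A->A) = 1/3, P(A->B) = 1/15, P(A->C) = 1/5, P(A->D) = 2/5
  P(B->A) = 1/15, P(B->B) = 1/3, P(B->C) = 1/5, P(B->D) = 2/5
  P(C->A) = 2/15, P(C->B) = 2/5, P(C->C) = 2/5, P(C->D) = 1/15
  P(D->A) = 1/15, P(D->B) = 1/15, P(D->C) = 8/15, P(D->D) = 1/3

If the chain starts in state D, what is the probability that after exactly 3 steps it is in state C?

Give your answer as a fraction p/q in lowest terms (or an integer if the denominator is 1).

Answer: 394/1125

Derivation:
Computing P^3 by repeated multiplication:
P^1 =
  A: [1/3, 1/15, 1/5, 2/5]
  B: [1/15, 1/3, 1/5, 2/5]
  C: [2/15, 2/5, 2/5, 1/15]
  D: [1/15, 1/15, 8/15, 1/3]
P^2 =
  A: [38/225, 34/225, 28/75, 23/75]
  B: [22/225, 2/9, 28/75, 23/75]
  C: [29/225, 23/75, 68/225, 59/225]
  D: [3/25, 59/225, 94/225, 1/5]
P^3 =
  A: [461/3375, 781/3375, 424/1125, 287/1125]
  B: [397/3375, 169/675, 424/1125, 287/1125]
  C: [409/3375, 841/3375, 1174/3375, 317/1125]
  D: [427/3375, 931/3375, 394/1125, 167/675]

(P^3)[D -> C] = 394/1125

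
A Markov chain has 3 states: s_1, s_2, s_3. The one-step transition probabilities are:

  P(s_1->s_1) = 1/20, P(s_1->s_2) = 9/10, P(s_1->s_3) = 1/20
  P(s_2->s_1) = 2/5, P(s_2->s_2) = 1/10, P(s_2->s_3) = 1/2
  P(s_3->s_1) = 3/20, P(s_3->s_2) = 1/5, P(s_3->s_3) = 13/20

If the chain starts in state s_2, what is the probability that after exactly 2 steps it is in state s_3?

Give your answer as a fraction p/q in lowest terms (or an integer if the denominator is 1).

Computing P^2 by repeated multiplication:
P^1 =
  s_1: [1/20, 9/10, 1/20]
  s_2: [2/5, 1/10, 1/2]
  s_3: [3/20, 1/5, 13/20]
P^2 =
  s_1: [37/100, 29/200, 97/200]
  s_2: [27/200, 47/100, 79/200]
  s_3: [37/200, 57/200, 53/100]

(P^2)[s_2 -> s_3] = 79/200

Answer: 79/200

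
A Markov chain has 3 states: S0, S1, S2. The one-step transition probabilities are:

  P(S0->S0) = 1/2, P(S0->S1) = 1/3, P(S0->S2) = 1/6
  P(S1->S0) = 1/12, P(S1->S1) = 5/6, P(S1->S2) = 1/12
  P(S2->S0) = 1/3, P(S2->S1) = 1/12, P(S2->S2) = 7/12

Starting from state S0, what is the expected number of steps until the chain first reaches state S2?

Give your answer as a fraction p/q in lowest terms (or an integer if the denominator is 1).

Answer: 9

Derivation:
Let h_i = expected steps to first reach S2 from state i.
Boundary: h_S2 = 0.
First-step equations for the other states:
  h_S0 = 1 + 1/2*h_S0 + 1/3*h_S1 + 1/6*h_S2
  h_S1 = 1 + 1/12*h_S0 + 5/6*h_S1 + 1/12*h_S2

Substituting h_S2 = 0 and rearranging gives the linear system (I - Q) h = 1:
  [1/2, -1/3] . (h_S0, h_S1) = 1
  [-1/12, 1/6] . (h_S0, h_S1) = 1

Solving yields:
  h_S0 = 9
  h_S1 = 21/2

Starting state is S0, so the expected hitting time is h_S0 = 9.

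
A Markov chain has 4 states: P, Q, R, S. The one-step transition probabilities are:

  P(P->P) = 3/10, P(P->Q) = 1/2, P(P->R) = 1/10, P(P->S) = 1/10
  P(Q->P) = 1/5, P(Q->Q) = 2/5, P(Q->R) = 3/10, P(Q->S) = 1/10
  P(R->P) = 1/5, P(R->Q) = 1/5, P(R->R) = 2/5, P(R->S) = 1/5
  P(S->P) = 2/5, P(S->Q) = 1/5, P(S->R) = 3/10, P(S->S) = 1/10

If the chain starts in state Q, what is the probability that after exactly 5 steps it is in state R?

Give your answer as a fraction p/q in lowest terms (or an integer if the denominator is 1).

Answer: 5553/20000

Derivation:
Computing P^5 by repeated multiplication:
P^1 =
  P: [3/10, 1/2, 1/10, 1/10]
  Q: [1/5, 2/5, 3/10, 1/10]
  R: [1/5, 1/5, 2/5, 1/5]
  S: [2/5, 1/5, 3/10, 1/10]
P^2 =
  P: [1/4, 39/100, 1/4, 11/100]
  Q: [6/25, 17/50, 29/100, 13/100]
  R: [13/50, 3/10, 3/10, 7/50]
  S: [13/50, 9/25, 1/4, 13/100]
P^3 =
  P: [247/1000, 353/1000, 11/40, 1/8]
  Q: [1/4, 17/50, 281/1000, 129/1000]
  R: [127/500, 169/500, 139/500, 13/100]
  S: [63/250, 7/20, 273/1000, 1/8]
P^4 =
  P: [2497/10000, 3447/10000, 2781/10000, 51/400]
  Q: [627/2500, 343/1000, 2781/10000, 1281/10000]
  R: [1257/5000, 1719/5000, 277/1000, 639/5000]
  S: [1251/5000, 216/625, 2769/10000, 1273/10000]
P^5 =
  P: [25047/100000, 6877/20000, 27787/100000, 12781/100000]
  Q: [2507/10000, 2149/6250, 5553/20000, 12781/100000]
  R: [2507/10000, 17209/50000, 13871/50000, 1277/10000]
  S: [3131/12500, 17209/50000, 5553/20000, 12769/100000]

(P^5)[Q -> R] = 5553/20000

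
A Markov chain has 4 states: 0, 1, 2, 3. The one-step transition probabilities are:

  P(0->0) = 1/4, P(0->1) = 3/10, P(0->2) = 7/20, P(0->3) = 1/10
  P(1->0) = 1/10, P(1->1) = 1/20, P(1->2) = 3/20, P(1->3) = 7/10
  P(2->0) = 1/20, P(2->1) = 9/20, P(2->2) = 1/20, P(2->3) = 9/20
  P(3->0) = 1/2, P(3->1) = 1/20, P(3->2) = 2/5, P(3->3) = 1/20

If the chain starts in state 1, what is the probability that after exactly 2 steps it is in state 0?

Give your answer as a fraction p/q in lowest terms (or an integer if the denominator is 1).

Answer: 31/80

Derivation:
Computing P^2 by repeated multiplication:
P^1 =
  0: [1/4, 3/10, 7/20, 1/10]
  1: [1/10, 1/20, 3/20, 7/10]
  2: [1/20, 9/20, 1/20, 9/20]
  3: [1/2, 1/20, 2/5, 1/20]
P^2 =
  0: [4/25, 101/400, 19/100, 159/400]
  1: [31/80, 27/200, 33/100, 59/400]
  2: [57/200, 33/400, 107/400, 73/200]
  3: [7/40, 67/200, 89/400, 107/400]

(P^2)[1 -> 0] = 31/80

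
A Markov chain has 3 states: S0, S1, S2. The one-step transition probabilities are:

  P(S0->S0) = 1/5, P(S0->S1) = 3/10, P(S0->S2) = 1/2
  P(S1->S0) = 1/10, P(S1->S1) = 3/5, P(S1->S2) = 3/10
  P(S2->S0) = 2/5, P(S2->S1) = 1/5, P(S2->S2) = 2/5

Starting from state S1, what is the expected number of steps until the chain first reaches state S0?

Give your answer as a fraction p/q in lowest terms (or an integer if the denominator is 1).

Answer: 5

Derivation:
Let h_i = expected steps to first reach S0 from state i.
Boundary: h_S0 = 0.
First-step equations for the other states:
  h_S1 = 1 + 1/10*h_S0 + 3/5*h_S1 + 3/10*h_S2
  h_S2 = 1 + 2/5*h_S0 + 1/5*h_S1 + 2/5*h_S2

Substituting h_S0 = 0 and rearranging gives the linear system (I - Q) h = 1:
  [2/5, -3/10] . (h_S1, h_S2) = 1
  [-1/5, 3/5] . (h_S1, h_S2) = 1

Solving yields:
  h_S1 = 5
  h_S2 = 10/3

Starting state is S1, so the expected hitting time is h_S1 = 5.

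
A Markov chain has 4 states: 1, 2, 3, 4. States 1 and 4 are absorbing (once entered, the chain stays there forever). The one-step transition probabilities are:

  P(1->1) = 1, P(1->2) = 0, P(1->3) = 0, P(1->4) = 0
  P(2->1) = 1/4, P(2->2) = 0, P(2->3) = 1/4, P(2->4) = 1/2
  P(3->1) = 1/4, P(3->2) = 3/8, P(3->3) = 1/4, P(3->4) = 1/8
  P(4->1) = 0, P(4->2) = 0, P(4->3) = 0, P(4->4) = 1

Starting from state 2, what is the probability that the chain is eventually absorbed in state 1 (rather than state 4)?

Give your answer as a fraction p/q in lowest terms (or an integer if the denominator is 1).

Answer: 8/21

Derivation:
Let a_i = P(absorbed in 1 | start in state i).
Boundary conditions: a_1 = 1, a_4 = 0.
For each transient state i, a_i = sum_j P(i->j) * a_j:
  a_2 = 1/4*a_1 + 0*a_2 + 1/4*a_3 + 1/2*a_4
  a_3 = 1/4*a_1 + 3/8*a_2 + 1/4*a_3 + 1/8*a_4

Substituting a_1 = 1 and a_4 = 0, rearrange to (I - Q) a = r where r[i] = P(i -> 1):
  [1, -1/4] . (a_2, a_3) = 1/4
  [-3/8, 3/4] . (a_2, a_3) = 1/4

Solving yields:
  a_2 = 8/21
  a_3 = 11/21

Starting state is 2, so the absorption probability is a_2 = 8/21.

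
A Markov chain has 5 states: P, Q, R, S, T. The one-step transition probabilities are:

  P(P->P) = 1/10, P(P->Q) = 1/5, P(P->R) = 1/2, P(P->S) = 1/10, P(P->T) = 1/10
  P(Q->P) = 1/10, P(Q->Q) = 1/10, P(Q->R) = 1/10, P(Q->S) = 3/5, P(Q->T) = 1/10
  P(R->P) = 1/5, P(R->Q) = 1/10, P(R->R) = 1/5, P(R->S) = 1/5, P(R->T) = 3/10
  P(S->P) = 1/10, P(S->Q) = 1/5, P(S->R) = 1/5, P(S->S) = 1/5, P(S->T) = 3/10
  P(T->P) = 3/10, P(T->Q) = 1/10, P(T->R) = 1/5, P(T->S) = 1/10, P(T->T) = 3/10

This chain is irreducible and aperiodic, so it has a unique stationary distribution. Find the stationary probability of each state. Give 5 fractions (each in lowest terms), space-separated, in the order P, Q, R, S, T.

Answer: 1851/10802 1497/10802 1283/5401 2317/10802 2571/10802

Derivation:
The stationary distribution satisfies pi = pi * P, i.e.:
  pi_P = 1/10*pi_P + 1/10*pi_Q + 1/5*pi_R + 1/10*pi_S + 3/10*pi_T
  pi_Q = 1/5*pi_P + 1/10*pi_Q + 1/10*pi_R + 1/5*pi_S + 1/10*pi_T
  pi_R = 1/2*pi_P + 1/10*pi_Q + 1/5*pi_R + 1/5*pi_S + 1/5*pi_T
  pi_S = 1/10*pi_P + 3/5*pi_Q + 1/5*pi_R + 1/5*pi_S + 1/10*pi_T
  pi_T = 1/10*pi_P + 1/10*pi_Q + 3/10*pi_R + 3/10*pi_S + 3/10*pi_T
with normalization: pi_P + pi_Q + pi_R + pi_S + pi_T = 1.

Using the first 4 balance equations plus normalization, the linear system A*pi = b is:
  [-9/10, 1/10, 1/5, 1/10, 3/10] . pi = 0
  [1/5, -9/10, 1/10, 1/5, 1/10] . pi = 0
  [1/2, 1/10, -4/5, 1/5, 1/5] . pi = 0
  [1/10, 3/5, 1/5, -4/5, 1/10] . pi = 0
  [1, 1, 1, 1, 1] . pi = 1

Solving yields:
  pi_P = 1851/10802
  pi_Q = 1497/10802
  pi_R = 1283/5401
  pi_S = 2317/10802
  pi_T = 2571/10802

Verification (pi * P):
  1851/10802*1/10 + 1497/10802*1/10 + 1283/5401*1/5 + 2317/10802*1/10 + 2571/10802*3/10 = 1851/10802 = pi_P  (ok)
  1851/10802*1/5 + 1497/10802*1/10 + 1283/5401*1/10 + 2317/10802*1/5 + 2571/10802*1/10 = 1497/10802 = pi_Q  (ok)
  1851/10802*1/2 + 1497/10802*1/10 + 1283/5401*1/5 + 2317/10802*1/5 + 2571/10802*1/5 = 1283/5401 = pi_R  (ok)
  1851/10802*1/10 + 1497/10802*3/5 + 1283/5401*1/5 + 2317/10802*1/5 + 2571/10802*1/10 = 2317/10802 = pi_S  (ok)
  1851/10802*1/10 + 1497/10802*1/10 + 1283/5401*3/10 + 2317/10802*3/10 + 2571/10802*3/10 = 2571/10802 = pi_T  (ok)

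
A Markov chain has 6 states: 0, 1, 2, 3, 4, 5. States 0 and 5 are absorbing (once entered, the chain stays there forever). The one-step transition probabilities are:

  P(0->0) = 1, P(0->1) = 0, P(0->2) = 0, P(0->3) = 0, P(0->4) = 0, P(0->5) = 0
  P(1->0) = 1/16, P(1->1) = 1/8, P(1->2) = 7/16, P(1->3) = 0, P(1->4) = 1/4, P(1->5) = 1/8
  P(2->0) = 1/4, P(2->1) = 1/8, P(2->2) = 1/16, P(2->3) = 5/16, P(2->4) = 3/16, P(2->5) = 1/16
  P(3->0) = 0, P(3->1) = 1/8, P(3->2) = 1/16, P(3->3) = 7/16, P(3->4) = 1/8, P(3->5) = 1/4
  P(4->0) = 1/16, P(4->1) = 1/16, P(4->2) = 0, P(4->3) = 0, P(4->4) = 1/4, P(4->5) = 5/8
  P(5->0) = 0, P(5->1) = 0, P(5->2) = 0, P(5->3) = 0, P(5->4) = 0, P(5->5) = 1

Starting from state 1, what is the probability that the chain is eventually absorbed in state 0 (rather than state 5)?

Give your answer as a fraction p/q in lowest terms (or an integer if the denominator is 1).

Answer: 5363/18709

Derivation:
Let a_i = P(absorbed in 0 | start in state i).
Boundary conditions: a_0 = 1, a_5 = 0.
For each transient state i, a_i = sum_j P(i->j) * a_j:
  a_1 = 1/16*a_0 + 1/8*a_1 + 7/16*a_2 + 0*a_3 + 1/4*a_4 + 1/8*a_5
  a_2 = 1/4*a_0 + 1/8*a_1 + 1/16*a_2 + 5/16*a_3 + 3/16*a_4 + 1/16*a_5
  a_3 = 0*a_0 + 1/8*a_1 + 1/16*a_2 + 7/16*a_3 + 1/8*a_4 + 1/4*a_5
  a_4 = 1/16*a_0 + 1/16*a_1 + 0*a_2 + 0*a_3 + 1/4*a_4 + 5/8*a_5

Substituting a_0 = 1 and a_5 = 0, rearrange to (I - Q) a = r where r[i] = P(i -> 0):
  [7/8, -7/16, 0, -1/4] . (a_1, a_2, a_3, a_4) = 1/16
  [-1/8, 15/16, -5/16, -3/16] . (a_1, a_2, a_3, a_4) = 1/4
  [-1/8, -1/16, 9/16, -1/8] . (a_1, a_2, a_3, a_4) = 0
  [-1/16, 0, 0, 3/4] . (a_1, a_2, a_3, a_4) = 1/16

Solving yields:
  a_1 = 5363/18709
  a_2 = 6907/18709
  a_3 = 2405/18709
  a_4 = 2006/18709

Starting state is 1, so the absorption probability is a_1 = 5363/18709.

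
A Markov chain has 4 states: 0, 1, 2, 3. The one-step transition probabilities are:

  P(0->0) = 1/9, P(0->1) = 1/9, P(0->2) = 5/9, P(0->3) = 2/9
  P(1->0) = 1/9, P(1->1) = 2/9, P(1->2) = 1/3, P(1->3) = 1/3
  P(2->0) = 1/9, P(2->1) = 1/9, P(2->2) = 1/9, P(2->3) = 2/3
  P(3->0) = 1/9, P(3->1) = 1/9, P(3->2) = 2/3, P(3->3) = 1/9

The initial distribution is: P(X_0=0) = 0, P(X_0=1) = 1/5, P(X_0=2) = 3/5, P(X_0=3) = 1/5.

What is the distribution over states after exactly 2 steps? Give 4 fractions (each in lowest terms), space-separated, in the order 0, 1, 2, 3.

Propagating the distribution step by step (d_{t+1} = d_t * P):
d_0 = (0=0, 1=1/5, 2=3/5, 3=1/5)
  d_1[0] = 0*1/9 + 1/5*1/9 + 3/5*1/9 + 1/5*1/9 = 1/9
  d_1[1] = 0*1/9 + 1/5*2/9 + 3/5*1/9 + 1/5*1/9 = 2/15
  d_1[2] = 0*5/9 + 1/5*1/3 + 3/5*1/9 + 1/5*2/3 = 4/15
  d_1[3] = 0*2/9 + 1/5*1/3 + 3/5*2/3 + 1/5*1/9 = 22/45
d_1 = (0=1/9, 1=2/15, 2=4/15, 3=22/45)
  d_2[0] = 1/9*1/9 + 2/15*1/9 + 4/15*1/9 + 22/45*1/9 = 1/9
  d_2[1] = 1/9*1/9 + 2/15*2/9 + 4/15*1/9 + 22/45*1/9 = 17/135
  d_2[2] = 1/9*5/9 + 2/15*1/3 + 4/15*1/9 + 22/45*2/3 = 187/405
  d_2[3] = 1/9*2/9 + 2/15*1/3 + 4/15*2/3 + 22/45*1/9 = 122/405
d_2 = (0=1/9, 1=17/135, 2=187/405, 3=122/405)

Answer: 1/9 17/135 187/405 122/405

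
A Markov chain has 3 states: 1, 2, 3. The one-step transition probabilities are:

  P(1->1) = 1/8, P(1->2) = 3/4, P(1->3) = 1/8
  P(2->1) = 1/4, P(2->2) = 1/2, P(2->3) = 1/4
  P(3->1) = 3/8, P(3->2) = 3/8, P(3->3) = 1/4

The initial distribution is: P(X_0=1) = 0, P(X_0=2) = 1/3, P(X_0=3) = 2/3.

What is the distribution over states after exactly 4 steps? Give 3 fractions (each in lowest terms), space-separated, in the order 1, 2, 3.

Propagating the distribution step by step (d_{t+1} = d_t * P):
d_0 = (1=0, 2=1/3, 3=2/3)
  d_1[1] = 0*1/8 + 1/3*1/4 + 2/3*3/8 = 1/3
  d_1[2] = 0*3/4 + 1/3*1/2 + 2/3*3/8 = 5/12
  d_1[3] = 0*1/8 + 1/3*1/4 + 2/3*1/4 = 1/4
d_1 = (1=1/3, 2=5/12, 3=1/4)
  d_2[1] = 1/3*1/8 + 5/12*1/4 + 1/4*3/8 = 23/96
  d_2[2] = 1/3*3/4 + 5/12*1/2 + 1/4*3/8 = 53/96
  d_2[3] = 1/3*1/8 + 5/12*1/4 + 1/4*1/4 = 5/24
d_2 = (1=23/96, 2=53/96, 3=5/24)
  d_3[1] = 23/96*1/8 + 53/96*1/4 + 5/24*3/8 = 63/256
  d_3[2] = 23/96*3/4 + 53/96*1/2 + 5/24*3/8 = 205/384
  d_3[3] = 23/96*1/8 + 53/96*1/4 + 5/24*1/4 = 169/768
d_3 = (1=63/256, 2=205/384, 3=169/768)
  d_4[1] = 63/256*1/8 + 205/384*1/4 + 169/768*3/8 = 379/1536
  d_4[2] = 63/256*3/4 + 205/384*1/2 + 169/768*3/8 = 3281/6144
  d_4[3] = 63/256*1/8 + 205/384*1/4 + 169/768*1/4 = 449/2048
d_4 = (1=379/1536, 2=3281/6144, 3=449/2048)

Answer: 379/1536 3281/6144 449/2048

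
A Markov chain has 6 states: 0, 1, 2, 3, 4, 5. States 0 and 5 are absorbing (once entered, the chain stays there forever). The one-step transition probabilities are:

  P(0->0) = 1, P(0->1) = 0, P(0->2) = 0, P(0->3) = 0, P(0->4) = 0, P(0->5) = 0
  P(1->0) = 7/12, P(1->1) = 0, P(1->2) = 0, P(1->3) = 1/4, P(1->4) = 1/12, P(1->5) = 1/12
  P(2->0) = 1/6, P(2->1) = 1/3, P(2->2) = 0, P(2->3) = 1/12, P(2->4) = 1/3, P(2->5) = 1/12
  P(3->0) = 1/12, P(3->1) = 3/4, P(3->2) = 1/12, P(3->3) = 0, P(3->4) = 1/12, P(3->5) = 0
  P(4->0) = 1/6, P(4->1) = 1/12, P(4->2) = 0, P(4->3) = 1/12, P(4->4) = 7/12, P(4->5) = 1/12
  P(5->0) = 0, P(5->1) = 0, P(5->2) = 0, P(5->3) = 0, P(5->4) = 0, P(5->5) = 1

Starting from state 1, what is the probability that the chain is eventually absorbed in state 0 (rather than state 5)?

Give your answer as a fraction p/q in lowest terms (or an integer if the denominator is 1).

Let a_i = P(absorbed in 0 | start in state i).
Boundary conditions: a_0 = 1, a_5 = 0.
For each transient state i, a_i = sum_j P(i->j) * a_j:
  a_1 = 7/12*a_0 + 0*a_1 + 0*a_2 + 1/4*a_3 + 1/12*a_4 + 1/12*a_5
  a_2 = 1/6*a_0 + 1/3*a_1 + 0*a_2 + 1/12*a_3 + 1/3*a_4 + 1/12*a_5
  a_3 = 1/12*a_0 + 3/4*a_1 + 1/12*a_2 + 0*a_3 + 1/12*a_4 + 0*a_5
  a_4 = 1/6*a_0 + 1/12*a_1 + 0*a_2 + 1/12*a_3 + 7/12*a_4 + 1/12*a_5

Substituting a_0 = 1 and a_5 = 0, rearrange to (I - Q) a = r where r[i] = P(i -> 0):
  [1, 0, -1/4, -1/12] . (a_1, a_2, a_3, a_4) = 7/12
  [-1/3, 1, -1/12, -1/3] . (a_1, a_2, a_3, a_4) = 1/6
  [-3/4, -1/12, 1, -1/12] . (a_1, a_2, a_3, a_4) = 1/12
  [-1/12, 0, -1/12, 5/12] . (a_1, a_2, a_3, a_4) = 1/6

Solving yields:
  a_1 = 1833/2135
  a_2 = 27/35
  a_3 = 1822/2135
  a_4 = 317/427

Starting state is 1, so the absorption probability is a_1 = 1833/2135.

Answer: 1833/2135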